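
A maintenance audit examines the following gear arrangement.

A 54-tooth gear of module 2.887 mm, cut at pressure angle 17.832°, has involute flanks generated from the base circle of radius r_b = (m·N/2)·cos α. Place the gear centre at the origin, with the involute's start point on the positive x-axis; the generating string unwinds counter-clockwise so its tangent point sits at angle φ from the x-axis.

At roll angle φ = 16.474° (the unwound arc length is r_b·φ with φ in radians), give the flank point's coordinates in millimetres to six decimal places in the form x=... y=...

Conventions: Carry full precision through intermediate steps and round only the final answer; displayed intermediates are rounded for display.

class = single-mesh tooth geometry [base-circle involute, m = 2.887, 54T]
pitch radius r_p = m·N/2 = 2.887·54/2 = 77.949000
base radius r_b = r_p·cos α = 77.949000·cos 17.832° = 74.204214
roll angle φ = 16.474° = 0.28752554 rad
x = r_b·(cos φ + φ·sin φ) = 77.208377
y = r_b·(sin φ − φ·cos φ) = 0.583099

x=77.208377 y=0.583099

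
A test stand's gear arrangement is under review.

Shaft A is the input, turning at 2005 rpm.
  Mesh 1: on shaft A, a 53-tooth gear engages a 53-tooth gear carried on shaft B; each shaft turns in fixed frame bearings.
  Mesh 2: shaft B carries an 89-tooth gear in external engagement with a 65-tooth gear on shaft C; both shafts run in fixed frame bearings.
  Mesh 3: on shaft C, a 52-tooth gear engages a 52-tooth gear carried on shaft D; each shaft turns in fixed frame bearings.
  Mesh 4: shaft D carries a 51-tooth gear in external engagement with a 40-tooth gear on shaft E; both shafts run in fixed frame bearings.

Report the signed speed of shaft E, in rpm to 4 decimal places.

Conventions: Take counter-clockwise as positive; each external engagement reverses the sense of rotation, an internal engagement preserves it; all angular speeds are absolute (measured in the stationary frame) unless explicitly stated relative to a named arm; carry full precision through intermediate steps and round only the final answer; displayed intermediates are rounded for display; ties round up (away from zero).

+3500.2673 rpm

recognized (5 fixed axles, 4 meshes): fixed-axis compound train
mesh 1 [53T→53T]: ω = 2005.0000×53/53 = 2005.0000 rpm, sense flips to −
mesh 2 [89T→65T]: ω = 2005.0000×89/65 = 2745.3077 rpm, sense flips to +
mesh 3 [52T→52T]: ω = 2745.3077×52/52 = 2745.3077 rpm, sense flips to −
mesh 4 [51T→40T]: ω = 2745.3077×51/40 = 3500.2673 rpm, sense flips to +
signed output speed = +3500.2673 rpm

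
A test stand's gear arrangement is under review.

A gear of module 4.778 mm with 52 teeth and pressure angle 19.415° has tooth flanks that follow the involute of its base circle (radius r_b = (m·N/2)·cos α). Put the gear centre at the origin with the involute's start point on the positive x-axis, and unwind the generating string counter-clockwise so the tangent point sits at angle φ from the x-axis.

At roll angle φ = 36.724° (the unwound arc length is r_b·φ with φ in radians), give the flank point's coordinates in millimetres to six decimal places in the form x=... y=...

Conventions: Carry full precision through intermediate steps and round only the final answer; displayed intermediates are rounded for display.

single-mesh involute tooth geometry (52T wheel at module 4.778)
pitch radius r_p = m·N/2 = 4.778·52/2 = 124.228000
base radius r_b = r_p·cos α = 124.228000·cos 19.415° = 117.163858
roll angle φ = 36.724° = 0.64095471 rad
x = r_b·(cos φ + φ·sin φ) = 138.814699
y = r_b·(sin φ − φ·cos φ) = 9.867488

x=138.814699 y=9.867488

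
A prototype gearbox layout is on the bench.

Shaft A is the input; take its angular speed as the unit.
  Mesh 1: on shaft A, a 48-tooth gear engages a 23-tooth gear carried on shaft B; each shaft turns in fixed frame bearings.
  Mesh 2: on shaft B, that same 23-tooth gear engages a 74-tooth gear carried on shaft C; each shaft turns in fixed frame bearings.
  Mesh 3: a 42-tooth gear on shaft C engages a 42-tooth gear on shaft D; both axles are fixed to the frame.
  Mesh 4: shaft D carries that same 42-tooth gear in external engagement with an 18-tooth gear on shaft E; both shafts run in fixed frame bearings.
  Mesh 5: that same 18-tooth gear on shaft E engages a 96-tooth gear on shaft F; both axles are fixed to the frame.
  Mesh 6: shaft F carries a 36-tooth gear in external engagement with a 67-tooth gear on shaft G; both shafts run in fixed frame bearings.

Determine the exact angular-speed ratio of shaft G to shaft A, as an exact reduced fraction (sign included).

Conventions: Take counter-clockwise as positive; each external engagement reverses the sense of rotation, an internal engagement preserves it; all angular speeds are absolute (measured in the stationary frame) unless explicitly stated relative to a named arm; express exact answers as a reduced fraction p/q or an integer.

378/2479

class = fixed-axis compound train [6 meshes; 6 ratios multiply, 6 sense flips]
mesh 1 [48T→23T]: running ratio 48/23, sense −
mesh 2 [23T→74T]: running ratio 24/37, sense +
mesh 3 [42T→42T]: running ratio 24/37, sense −
mesh 4 [42T→18T]: running ratio 56/37, sense +
mesh 5 [18T→96T]: running ratio 21/74, sense −
mesh 6 [36T→67T]: running ratio 378/2479, sense +
ω_out/ω_in = 378/2479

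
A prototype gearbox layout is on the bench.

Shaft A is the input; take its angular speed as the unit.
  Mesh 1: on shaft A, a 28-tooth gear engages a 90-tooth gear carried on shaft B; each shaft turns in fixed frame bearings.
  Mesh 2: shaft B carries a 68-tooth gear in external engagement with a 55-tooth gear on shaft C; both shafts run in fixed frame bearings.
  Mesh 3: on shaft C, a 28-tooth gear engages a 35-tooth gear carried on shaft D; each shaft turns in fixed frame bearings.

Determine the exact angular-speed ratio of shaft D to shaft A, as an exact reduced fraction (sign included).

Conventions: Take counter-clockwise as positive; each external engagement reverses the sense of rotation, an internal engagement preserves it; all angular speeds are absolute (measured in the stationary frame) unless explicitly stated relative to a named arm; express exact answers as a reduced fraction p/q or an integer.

-3808/12375

class = fixed-axis compound train [3 meshes; 3 ratios multiply, 3 sense flips]
mesh 1 [28T→90T]: running ratio 14/45, sense −
mesh 2 [68T→55T]: running ratio 952/2475, sense +
mesh 3 [28T→35T]: running ratio 3808/12375, sense −
ω_out/ω_in = -3808/12375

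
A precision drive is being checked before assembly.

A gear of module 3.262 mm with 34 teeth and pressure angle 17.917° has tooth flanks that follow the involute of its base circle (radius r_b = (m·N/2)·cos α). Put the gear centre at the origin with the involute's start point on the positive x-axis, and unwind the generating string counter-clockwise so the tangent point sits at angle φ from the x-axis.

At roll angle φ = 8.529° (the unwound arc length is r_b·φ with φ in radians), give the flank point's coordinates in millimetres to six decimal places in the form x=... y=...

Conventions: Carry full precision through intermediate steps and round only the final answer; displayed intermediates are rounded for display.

topology: single-mesh involute geometry — m = 3.262, N = 34
pitch radius r_p = m·N/2 = 3.262·34/2 = 55.454000
base radius r_b = r_p·cos α = 55.454000·cos 17.917° = 52.764657
roll angle φ = 8.529° = 0.14885913 rad
x = r_b·(cos φ + φ·sin φ) = 53.346029
y = r_b·(sin φ − φ·cos φ) = 0.057888

x=53.346029 y=0.057888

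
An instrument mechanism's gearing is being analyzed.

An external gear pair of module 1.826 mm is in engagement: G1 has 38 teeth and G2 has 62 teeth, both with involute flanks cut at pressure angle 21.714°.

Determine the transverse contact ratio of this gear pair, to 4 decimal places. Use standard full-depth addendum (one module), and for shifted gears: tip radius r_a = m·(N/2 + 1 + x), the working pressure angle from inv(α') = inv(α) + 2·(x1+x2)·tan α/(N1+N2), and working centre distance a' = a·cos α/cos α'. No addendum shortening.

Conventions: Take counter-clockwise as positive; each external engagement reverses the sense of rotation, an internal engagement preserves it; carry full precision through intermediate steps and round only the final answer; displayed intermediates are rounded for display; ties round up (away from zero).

class = single-mesh tooth geometry [involute pair 38T × 62T, m = 1.826]
base radii: r_b1 = 32.232190, r_b2 = 52.589363
tip radii: r_a1 = 36.520000, r_a2 = 58.432000
no profile shift: α' = α, a' = a
action lengths: √(r_a1²−r_b1²) = 17.169634, √(r_a2²−r_b2²) = 25.468757
base pitch p_b = π·m·cos α = 5.329495
CR = (17.169634 + 25.468757 − 91.300000·sin 21.71400°)/5.329495 = 1.662406
contact ratio ≈ 1.6624

1.6624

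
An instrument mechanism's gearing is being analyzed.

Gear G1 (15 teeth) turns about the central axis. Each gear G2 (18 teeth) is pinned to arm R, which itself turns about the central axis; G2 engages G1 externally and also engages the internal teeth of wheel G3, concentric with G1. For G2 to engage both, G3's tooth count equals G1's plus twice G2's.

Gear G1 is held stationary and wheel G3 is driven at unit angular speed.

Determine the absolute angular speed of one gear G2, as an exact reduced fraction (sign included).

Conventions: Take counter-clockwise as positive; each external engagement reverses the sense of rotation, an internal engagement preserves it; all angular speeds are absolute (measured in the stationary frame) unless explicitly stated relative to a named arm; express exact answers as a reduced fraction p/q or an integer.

17/12

topology: planetary set — G1 15T / G2 18T / G3 51T, arm = carrier (Willis)
ring teeth: 15 + 2·18 = 51
15(ω_sun−ω_arm) = −51(ω_ring−ω_arm),  ω_sun = 0, ω_ring = 1
15(0−ω_arm) = −51(1−ω_arm)  ⇒  66·ω_arm = 51  ⇒  ω_arm = 17/22
sun–planet mesh: 15·(0−17/22) = −18·(ω_p−ω_arm)  ⇒  ω_p−ω_arm = 85/132
ω_p = 17/22 + 85/132 = 17/12
exact speed ratio = 17/12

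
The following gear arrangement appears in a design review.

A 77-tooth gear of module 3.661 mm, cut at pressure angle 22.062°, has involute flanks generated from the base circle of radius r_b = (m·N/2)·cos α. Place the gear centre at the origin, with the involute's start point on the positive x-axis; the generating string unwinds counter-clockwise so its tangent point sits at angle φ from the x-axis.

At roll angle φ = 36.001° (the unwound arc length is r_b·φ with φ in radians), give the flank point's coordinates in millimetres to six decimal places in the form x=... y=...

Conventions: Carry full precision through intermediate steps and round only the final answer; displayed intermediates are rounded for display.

x=153.924444 y=10.381178

recognized (one wheel, involute flank): single-mesh tooth geometry, m = 3.661, N = 77
pitch radius r_p = m·N/2 = 3.661·77/2 = 140.948500
base radius r_b = r_p·cos α = 140.948500·cos 22.062° = 130.627962
roll angle φ = 36.001° = 0.62833598 rad
x = r_b·(cos φ + φ·sin φ) = 153.924444
y = r_b·(sin φ − φ·cos φ) = 10.381178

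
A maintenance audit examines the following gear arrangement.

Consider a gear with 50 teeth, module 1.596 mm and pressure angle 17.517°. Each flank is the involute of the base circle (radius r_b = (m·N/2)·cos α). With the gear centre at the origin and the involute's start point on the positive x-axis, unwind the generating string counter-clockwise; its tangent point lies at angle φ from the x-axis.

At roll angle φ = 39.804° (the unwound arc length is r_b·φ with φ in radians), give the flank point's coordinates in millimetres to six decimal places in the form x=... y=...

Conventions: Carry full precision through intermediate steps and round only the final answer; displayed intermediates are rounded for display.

class = single-mesh tooth geometry [base-circle involute, m = 1.596, 50T]
pitch radius r_p = m·N/2 = 1.596·50/2 = 39.900000
base radius r_b = r_p·cos α = 39.900000·cos 17.517° = 38.049745
roll angle φ = 39.804° = 0.69471086 rad
x = r_b·(cos φ + φ·sin φ) = 46.153094
y = r_b·(sin φ − φ·cos φ) = 4.050756

x=46.153094 y=4.050756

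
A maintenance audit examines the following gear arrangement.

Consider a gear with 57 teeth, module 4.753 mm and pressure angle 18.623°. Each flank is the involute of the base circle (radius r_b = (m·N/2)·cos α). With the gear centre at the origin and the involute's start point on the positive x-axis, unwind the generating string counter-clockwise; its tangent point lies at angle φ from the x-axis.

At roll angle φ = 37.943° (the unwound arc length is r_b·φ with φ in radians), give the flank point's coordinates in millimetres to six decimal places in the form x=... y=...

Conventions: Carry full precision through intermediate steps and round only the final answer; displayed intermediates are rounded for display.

x=153.503939 y=11.890365

topology: single-mesh involute geometry — m = 4.753, N = 57
pitch radius r_p = m·N/2 = 4.753·57/2 = 135.460500
base radius r_b = r_p·cos α = 135.460500·cos 18.623° = 128.367828
roll angle φ = 37.943° = 0.66223028 rad
x = r_b·(cos φ + φ·sin φ) = 153.503939
y = r_b·(sin φ − φ·cos φ) = 11.890365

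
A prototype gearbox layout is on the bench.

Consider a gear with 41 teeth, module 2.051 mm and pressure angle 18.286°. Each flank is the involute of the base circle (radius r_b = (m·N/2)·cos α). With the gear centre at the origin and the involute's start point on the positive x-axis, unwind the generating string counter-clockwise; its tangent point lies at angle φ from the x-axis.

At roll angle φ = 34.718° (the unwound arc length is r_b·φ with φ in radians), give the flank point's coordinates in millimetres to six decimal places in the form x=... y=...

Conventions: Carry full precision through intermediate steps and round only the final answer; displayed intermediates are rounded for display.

x=46.592224 y=2.853382

topology: single-mesh involute geometry — m = 2.051, N = 41
pitch radius r_p = m·N/2 = 2.051·41/2 = 42.045500
base radius r_b = r_p·cos α = 42.045500·cos 18.286° = 39.922294
roll angle φ = 34.718° = 0.60594341 rad
x = r_b·(cos φ + φ·sin φ) = 46.592224
y = r_b·(sin φ − φ·cos φ) = 2.853382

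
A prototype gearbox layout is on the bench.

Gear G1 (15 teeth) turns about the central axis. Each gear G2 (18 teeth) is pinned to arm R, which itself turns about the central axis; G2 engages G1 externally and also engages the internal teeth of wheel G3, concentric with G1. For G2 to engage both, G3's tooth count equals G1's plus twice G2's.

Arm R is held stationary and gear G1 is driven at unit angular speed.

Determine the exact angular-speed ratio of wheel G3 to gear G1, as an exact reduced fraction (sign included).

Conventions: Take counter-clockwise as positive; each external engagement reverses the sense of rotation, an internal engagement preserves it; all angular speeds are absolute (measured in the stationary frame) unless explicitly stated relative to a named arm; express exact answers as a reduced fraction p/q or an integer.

-5/17

recognized (axles ride arm R): planetary set, 15/18/51 teeth
ring teeth: 15 + 2·18 = 51
15(ω_sun−ω_arm) = −51(ω_ring−ω_arm),  ω_arm = 0, ω_sun = 1
ω_ring = 0 − (15/51)(1−0) = -5/17
ω_out/ω_in = -5/17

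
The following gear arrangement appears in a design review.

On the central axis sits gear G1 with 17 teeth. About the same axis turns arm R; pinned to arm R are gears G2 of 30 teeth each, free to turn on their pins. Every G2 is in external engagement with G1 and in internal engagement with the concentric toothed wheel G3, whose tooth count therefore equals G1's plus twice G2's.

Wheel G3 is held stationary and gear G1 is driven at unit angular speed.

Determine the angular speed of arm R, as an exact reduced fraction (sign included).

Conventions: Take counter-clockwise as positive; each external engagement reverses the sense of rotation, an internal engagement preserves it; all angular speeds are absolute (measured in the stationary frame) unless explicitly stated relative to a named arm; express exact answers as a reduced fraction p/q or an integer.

17/94

class = planetary set [G3 = 17+2·30 = 77; Willis about the carrier]
ring teeth: 17 + 2·30 = 77
17(ω_sun−ω_arm) = −77(ω_ring−ω_arm),  ω_ring = 0, ω_sun = 1
17(1−ω_arm) = −77(0−ω_arm)  ⇒  94·ω_arm = 17  ⇒  ω_arm = 17/94
exact speed ratio = 17/94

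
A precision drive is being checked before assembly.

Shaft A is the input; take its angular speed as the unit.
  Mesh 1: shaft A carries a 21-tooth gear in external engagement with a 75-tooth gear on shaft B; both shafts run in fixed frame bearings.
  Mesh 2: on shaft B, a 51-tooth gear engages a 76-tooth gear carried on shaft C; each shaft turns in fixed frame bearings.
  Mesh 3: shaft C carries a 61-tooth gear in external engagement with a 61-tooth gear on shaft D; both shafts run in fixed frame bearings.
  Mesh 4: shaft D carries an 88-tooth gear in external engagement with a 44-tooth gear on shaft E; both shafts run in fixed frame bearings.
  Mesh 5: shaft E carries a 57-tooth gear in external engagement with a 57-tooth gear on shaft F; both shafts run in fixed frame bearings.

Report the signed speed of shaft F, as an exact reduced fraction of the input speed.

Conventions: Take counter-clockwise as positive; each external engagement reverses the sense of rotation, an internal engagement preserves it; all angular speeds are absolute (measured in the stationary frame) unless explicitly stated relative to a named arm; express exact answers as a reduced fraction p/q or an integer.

-357/950

5-mesh fixed-axis compound train (all bearings frame-fixed)
mesh 1 [21T→75T]: |ω|/ω_in = 1×21/75 = 7/25, sense flips to −
mesh 2 [51T→76T]: |ω|/ω_in = (7/25)×51/76 = 357/1900, sense flips to +
mesh 3 [61T→61T]: |ω|/ω_in = (357/1900)×61/61 = 357/1900, sense flips to −
mesh 4 [88T→44T]: |ω|/ω_in = (357/1900)×88/44 = 357/950, sense flips to +
mesh 5 [57T→57T]: |ω|/ω_in = (357/950)×57/57 = 357/950, sense flips to −
signed output speed (× input speed) = -357/950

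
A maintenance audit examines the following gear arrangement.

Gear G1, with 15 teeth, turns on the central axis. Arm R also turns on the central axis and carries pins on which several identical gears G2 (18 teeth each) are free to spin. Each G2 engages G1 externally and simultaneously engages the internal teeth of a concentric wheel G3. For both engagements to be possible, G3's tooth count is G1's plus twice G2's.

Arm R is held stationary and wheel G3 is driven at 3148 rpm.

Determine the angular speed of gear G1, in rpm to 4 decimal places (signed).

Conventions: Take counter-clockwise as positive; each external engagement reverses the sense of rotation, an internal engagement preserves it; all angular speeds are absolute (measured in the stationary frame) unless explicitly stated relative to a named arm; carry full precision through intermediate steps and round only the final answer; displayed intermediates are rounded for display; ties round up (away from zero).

topology: planetary set — G1 15T / G2 18T / G3 51T, arm = carrier (Willis)
normalise by the input: solve with ω_ring = 1, then scale by 3148 rpm
ring teeth: 15 + 2·18 = 51
15(ω_sun−ω_arm) = −51(ω_ring−ω_arm),  ω_arm = 0, ω_ring = 1
ω_sun = 0 − (51/15)(1−0) = -17/5
scale: ω_sun = -17/5 × 3148 rpm = -10703.2000 rpm

-10703.2000 rpm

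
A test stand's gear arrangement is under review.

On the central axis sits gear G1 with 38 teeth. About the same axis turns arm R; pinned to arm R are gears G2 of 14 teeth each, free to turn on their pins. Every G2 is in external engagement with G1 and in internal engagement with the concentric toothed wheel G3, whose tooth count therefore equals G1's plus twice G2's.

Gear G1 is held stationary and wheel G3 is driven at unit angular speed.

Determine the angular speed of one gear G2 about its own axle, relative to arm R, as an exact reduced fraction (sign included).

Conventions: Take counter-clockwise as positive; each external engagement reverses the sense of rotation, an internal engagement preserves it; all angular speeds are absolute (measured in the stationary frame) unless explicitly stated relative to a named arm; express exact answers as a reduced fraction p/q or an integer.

627/364

recognized (axles ride arm R): planetary set, 38/14/66 teeth
ring teeth: 38 + 2·14 = 66
38(ω_sun−ω_arm) = −66(ω_ring−ω_arm),  ω_sun = 0, ω_ring = 1
38(0−ω_arm) = −66(1−ω_arm)  ⇒  104·ω_arm = 66  ⇒  ω_arm = 33/52
sun–planet mesh: 38·(0−33/52) = −14·(ω_p−ω_arm)  ⇒  ω_p−ω_arm = 627/364
exact speed ratio = 627/364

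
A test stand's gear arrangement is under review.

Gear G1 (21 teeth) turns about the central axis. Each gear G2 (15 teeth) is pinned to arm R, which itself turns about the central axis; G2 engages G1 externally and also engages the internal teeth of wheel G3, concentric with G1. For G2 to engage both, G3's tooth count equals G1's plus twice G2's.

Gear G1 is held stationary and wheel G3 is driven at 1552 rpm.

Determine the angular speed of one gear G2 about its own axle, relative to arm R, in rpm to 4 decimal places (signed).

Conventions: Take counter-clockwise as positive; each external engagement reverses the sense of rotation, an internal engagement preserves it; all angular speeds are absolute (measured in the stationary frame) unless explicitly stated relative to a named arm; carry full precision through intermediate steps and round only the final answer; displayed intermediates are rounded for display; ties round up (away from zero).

class = planetary set [G3 = 21+2·15 = 51; Willis about the carrier]
normalise by the input: solve with ω_ring = 1, then scale by 1552 rpm
ring teeth: 21 + 2·15 = 51
21(ω_sun−ω_arm) = −51(ω_ring−ω_arm),  ω_sun = 0, ω_ring = 1
21(0−ω_arm) = −51(1−ω_arm)  ⇒  72·ω_arm = 51  ⇒  ω_arm = 17/24
sun–planet mesh: 21·(0−17/24) = −15·(ω_p−ω_arm)  ⇒  ω_p−ω_arm = 119/120
scale: ω_p−ω_arm = 119/120 × 1552 rpm = +1539.0667 rpm

+1539.0667 rpm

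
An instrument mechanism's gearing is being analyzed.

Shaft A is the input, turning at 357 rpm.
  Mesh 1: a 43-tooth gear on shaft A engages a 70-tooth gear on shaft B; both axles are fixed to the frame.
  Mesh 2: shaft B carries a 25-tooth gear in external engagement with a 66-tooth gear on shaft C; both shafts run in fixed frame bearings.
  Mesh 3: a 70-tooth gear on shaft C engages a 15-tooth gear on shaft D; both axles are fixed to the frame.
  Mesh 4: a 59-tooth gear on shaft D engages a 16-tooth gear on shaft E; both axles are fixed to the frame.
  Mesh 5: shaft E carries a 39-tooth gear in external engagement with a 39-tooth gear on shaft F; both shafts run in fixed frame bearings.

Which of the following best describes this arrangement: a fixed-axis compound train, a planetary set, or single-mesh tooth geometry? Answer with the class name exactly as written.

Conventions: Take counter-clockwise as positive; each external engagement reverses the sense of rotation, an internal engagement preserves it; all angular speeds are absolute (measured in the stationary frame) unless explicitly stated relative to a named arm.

fixed-axis compound train

topology: fixed-axis compound train — 5 meshes, A→F
classification: fixed-axis compound train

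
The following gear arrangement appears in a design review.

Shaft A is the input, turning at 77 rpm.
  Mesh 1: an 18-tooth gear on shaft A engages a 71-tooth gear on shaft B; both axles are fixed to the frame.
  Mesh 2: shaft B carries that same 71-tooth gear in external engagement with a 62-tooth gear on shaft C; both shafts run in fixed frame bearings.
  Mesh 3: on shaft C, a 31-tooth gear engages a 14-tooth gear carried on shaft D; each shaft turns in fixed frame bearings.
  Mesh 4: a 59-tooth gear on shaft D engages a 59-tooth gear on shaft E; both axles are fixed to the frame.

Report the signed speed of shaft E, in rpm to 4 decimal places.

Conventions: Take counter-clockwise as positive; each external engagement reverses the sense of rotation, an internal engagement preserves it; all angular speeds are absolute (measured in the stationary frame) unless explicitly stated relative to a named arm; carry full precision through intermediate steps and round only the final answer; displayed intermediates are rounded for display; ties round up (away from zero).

class = fixed-axis compound train [4 meshes; 4 ratios multiply, 4 sense flips]
mesh 1 [18T→71T]: ω = 77.0000×18/71 = 19.5211 rpm, sense flips to −
mesh 2 [71T→62T]: ω = 19.5211×71/62 = 22.3548 rpm, sense flips to +
mesh 3 [31T→14T]: ω = 22.3548×31/14 = 49.5000 rpm, sense flips to −
mesh 4 [59T→59T]: ω = 49.5000×59/59 = 49.5000 rpm, sense flips to +
signed output speed = +49.5000 rpm

+49.5000 rpm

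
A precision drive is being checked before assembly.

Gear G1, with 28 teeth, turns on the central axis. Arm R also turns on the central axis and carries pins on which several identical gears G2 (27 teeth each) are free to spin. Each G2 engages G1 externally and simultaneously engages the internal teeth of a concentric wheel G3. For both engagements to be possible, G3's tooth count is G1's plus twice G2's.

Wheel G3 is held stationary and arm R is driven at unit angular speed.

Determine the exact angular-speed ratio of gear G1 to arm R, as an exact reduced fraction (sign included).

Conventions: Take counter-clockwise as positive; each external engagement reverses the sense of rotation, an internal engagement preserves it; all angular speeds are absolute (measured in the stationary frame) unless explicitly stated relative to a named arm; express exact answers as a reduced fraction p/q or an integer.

55/14

planetary set (28T centre, 27T on arm, 82T internal) — Willis relation
ring teeth: 28 + 2·27 = 82
28(ω_sun−ω_arm) = −82(ω_ring−ω_arm),  ω_ring = 0, ω_arm = 1
ω_sun = 1 − (82/28)(0−1) = 55/14
ω_out/ω_in = 55/14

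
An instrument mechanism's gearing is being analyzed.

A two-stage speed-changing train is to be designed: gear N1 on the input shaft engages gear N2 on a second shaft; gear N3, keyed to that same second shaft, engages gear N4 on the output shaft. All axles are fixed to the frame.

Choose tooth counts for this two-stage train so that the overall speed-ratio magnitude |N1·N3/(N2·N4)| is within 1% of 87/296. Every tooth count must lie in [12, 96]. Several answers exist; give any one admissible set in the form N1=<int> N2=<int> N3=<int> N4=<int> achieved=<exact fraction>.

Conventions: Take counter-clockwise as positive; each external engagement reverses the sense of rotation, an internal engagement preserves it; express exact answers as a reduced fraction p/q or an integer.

design class (target 87/296): fixed-axis compound train
target = 87/296 in lowest terms: an exact hit needs N1·N3 = k·87 and N2·N4 = k·296 for one integer k, every count in [12, 96]; additionally prefer no 1:1 stage (N1 ≠ N2, N3 ≠ N4)
k = 1…3: no 1:1-free in-range split of k·87 and k·296 into factor pairs; take k = 4
k = 4: N1·N3 = 348 = 12·29, N2·N4 = 1184 = 16·74
achieved = 12·29/(16·74) = 87/296; |achieved − target| = 0 ≤ 87/29600 ✓

N1=12 N2=16 N3=29 N4=74 achieved=87/296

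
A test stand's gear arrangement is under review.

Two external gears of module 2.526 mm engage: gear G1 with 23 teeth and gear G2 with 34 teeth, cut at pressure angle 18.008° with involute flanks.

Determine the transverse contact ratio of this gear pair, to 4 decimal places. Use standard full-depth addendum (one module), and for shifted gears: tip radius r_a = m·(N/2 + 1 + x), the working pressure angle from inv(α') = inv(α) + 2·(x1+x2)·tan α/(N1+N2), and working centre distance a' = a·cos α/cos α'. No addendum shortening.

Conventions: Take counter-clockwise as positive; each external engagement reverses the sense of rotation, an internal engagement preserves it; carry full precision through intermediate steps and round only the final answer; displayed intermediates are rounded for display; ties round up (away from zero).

1.7256

single-mesh involute tooth geometry (23T engaging 34T at module 2.526)
base radii: r_b1 = 27.625987, r_b2 = 40.838416
tip radii: r_a1 = 31.575000, r_a2 = 45.468000
no profile shift: α' = α, a' = a
action lengths: √(r_a1²−r_b1²) = 15.290045, √(r_a2²−r_b2²) = 19.989068
base pitch p_b = π·m·cos α = 7.546922
CR = (15.290045 + 19.989068 − 71.991000·sin 18.00800°)/7.546922 = 1.725619
contact ratio ≈ 1.7256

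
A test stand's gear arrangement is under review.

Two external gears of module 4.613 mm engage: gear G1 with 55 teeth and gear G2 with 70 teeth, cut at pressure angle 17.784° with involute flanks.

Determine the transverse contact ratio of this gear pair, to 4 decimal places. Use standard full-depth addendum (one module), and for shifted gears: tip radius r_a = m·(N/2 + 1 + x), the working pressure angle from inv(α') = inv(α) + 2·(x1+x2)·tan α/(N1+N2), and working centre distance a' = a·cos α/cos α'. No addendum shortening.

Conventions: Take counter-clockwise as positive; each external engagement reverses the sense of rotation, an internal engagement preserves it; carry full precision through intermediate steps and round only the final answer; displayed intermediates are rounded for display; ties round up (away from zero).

1.9294

recognized (one external pair, fixed centres): single-mesh tooth geometry, m = 4.613, N1 = 55, N2 = 70
base radii: r_b1 = 120.795579, r_b2 = 153.739828
tip radii: r_a1 = 131.470500, r_a2 = 166.068000
no profile shift: α' = α, a' = a
action lengths: √(r_a1²−r_b1²) = 51.893356, √(r_a2²−r_b2²) = 62.790492
base pitch p_b = π·m·cos α = 13.799655
CR = (51.893356 + 62.790492 − 288.312500·sin 17.78400°)/13.799655 = 1.929377
contact ratio ≈ 1.9294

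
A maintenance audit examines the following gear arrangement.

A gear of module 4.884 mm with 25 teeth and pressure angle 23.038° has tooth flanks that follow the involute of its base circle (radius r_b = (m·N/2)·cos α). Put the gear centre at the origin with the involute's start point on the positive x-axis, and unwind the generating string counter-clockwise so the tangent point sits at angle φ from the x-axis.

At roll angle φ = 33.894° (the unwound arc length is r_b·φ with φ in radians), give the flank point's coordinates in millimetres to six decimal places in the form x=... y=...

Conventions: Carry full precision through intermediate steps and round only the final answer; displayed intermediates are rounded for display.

x=65.167700 y=3.742777

topology: single-mesh involute geometry — m = 4.884, N = 25
pitch radius r_p = m·N/2 = 4.884·25/2 = 61.050000
base radius r_b = r_p·cos α = 61.050000·cos 23.038° = 56.180988
roll angle φ = 33.894° = 0.59156190 rad
x = r_b·(cos φ + φ·sin φ) = 65.167700
y = r_b·(sin φ − φ·cos φ) = 3.742777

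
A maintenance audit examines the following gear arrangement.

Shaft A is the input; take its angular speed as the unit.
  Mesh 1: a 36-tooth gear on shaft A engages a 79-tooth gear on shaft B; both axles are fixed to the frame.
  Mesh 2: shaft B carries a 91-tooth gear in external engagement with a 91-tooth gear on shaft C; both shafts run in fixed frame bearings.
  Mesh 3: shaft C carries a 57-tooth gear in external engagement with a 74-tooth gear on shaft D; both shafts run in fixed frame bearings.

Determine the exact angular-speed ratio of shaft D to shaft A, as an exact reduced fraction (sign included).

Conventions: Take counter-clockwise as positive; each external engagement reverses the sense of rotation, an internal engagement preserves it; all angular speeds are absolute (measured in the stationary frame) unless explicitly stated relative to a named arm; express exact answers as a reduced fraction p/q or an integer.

-1026/2923

class = fixed-axis compound train [3 meshes; 3 ratios multiply, 3 sense flips]
mesh 1 [36T→79T]: running ratio 36/79, sense −
mesh 2 [91T→91T]: running ratio 36/79, sense +
mesh 3 [57T→74T]: running ratio 1026/2923, sense −
ω_out/ω_in = -1026/2923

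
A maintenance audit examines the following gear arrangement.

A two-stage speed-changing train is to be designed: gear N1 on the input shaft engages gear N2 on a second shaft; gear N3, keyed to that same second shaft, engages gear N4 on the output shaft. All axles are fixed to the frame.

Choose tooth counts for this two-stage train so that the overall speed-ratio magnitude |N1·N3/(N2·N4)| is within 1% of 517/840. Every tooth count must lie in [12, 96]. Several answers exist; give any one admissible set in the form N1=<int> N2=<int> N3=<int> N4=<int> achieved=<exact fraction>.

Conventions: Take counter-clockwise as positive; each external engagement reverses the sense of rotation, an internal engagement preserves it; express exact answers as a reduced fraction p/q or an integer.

design class (target 517/840): fixed-axis compound train
target = 517/840 in lowest terms: an exact hit needs N1·N3 = k·517 and N2·N4 = k·840 for one integer k, every count in [12, 96]; additionally prefer no 1:1 stage (N1 ≠ N2, N3 ≠ N4)
k = 1: no 1:1-free in-range split of k·517 and k·840 into factor pairs; take k = 2
k = 2: N1·N3 = 1034 = 22·47, N2·N4 = 1680 = 20·84
achieved = 22·47/(20·84) = 517/840; |achieved − target| = 0 ≤ 517/84000 ✓

N1=22 N2=20 N3=47 N4=84 achieved=517/840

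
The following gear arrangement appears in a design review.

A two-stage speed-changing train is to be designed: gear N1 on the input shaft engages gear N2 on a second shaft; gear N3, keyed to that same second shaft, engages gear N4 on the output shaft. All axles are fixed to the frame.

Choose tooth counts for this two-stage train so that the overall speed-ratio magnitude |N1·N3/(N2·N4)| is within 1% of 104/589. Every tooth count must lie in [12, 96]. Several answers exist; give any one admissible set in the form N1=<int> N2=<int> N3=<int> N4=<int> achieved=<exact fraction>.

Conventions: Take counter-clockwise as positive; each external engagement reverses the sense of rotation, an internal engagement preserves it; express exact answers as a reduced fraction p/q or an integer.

2-stage fixed-axis compound train for ratio 104/589
target = 104/589 in lowest terms: an exact hit needs N1·N3 = k·104 and N2·N4 = k·589 for one integer k, every count in [12, 96]; additionally prefer no 1:1 stage (N1 ≠ N2, N3 ≠ N4)
k = 1: no 1:1-free in-range split of k·104 and k·589 into factor pairs; take k = 2
k = 2: N1·N3 = 208 = 13·16, N2·N4 = 1178 = 19·62
achieved = 13·16/(19·62) = 104/589; |achieved − target| = 0 ≤ 26/14725 ✓

N1=13 N2=19 N3=16 N4=62 achieved=104/589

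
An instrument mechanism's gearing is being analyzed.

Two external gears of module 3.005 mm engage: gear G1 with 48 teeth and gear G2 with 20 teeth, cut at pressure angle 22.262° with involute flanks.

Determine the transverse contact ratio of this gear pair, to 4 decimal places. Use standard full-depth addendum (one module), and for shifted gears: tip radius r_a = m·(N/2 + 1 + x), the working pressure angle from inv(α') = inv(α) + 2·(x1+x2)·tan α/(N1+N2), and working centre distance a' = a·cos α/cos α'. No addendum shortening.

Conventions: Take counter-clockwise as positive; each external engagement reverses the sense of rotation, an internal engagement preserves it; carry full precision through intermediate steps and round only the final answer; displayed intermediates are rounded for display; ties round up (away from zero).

class = single-mesh tooth geometry [involute pair 48T × 20T, m = 3.005]
base radii: r_b1 = 66.744260, r_b2 = 27.810108
tip radii: r_a1 = 75.125000, r_a2 = 33.055000
no profile shift: α' = α, a' = a
action lengths: √(r_a1²−r_b1²) = 34.481435, √(r_a2²−r_b2²) = 17.867034
base pitch p_b = π·m·cos α = 8.736803
CR = (34.481435 + 17.867034 − 102.170000·sin 22.26200°)/8.736803 = 1.561456
contact ratio ≈ 1.5615

1.5615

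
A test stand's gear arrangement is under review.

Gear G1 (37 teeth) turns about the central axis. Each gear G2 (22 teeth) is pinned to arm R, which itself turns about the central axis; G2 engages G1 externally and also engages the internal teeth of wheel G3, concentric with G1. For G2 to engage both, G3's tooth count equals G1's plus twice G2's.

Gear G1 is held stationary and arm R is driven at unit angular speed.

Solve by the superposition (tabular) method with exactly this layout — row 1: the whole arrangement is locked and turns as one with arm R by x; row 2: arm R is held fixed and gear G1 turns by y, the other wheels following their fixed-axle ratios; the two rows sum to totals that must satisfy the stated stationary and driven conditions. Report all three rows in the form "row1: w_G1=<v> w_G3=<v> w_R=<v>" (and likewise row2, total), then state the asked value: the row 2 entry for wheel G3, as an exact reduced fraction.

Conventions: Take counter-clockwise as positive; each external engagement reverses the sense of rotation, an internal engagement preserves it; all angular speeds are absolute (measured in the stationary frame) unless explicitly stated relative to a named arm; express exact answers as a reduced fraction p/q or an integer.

row1: w_G1=1 w_G3=1 w_R=1
row2: w_G1=-1 w_G3=37/81 w_R=0
total: w_G1=0 w_G3=118/81 w_R=1
asked value: 37/81

planetary set (37T centre, 22T on arm, 81T internal) — Willis relation
superposition row 1 [locked train]: every member turns x
row 2 — arm fixed, fixed-axis ratios: sun y, ring −(37/81)·y, arm 0
boundary: total ω_sun = x + y = 0 and total ω_arm = x = 1  ⇒  y = -1, x = 1
row 2 ring = −(37/81)·(-1) = 37/81
totals (row 1 + row 2): sun 1 + (-1) = 0, ring 1 + 37/81 = 118/81, arm 1 + 0 = 1
asked cell (row2, ring) = 37/81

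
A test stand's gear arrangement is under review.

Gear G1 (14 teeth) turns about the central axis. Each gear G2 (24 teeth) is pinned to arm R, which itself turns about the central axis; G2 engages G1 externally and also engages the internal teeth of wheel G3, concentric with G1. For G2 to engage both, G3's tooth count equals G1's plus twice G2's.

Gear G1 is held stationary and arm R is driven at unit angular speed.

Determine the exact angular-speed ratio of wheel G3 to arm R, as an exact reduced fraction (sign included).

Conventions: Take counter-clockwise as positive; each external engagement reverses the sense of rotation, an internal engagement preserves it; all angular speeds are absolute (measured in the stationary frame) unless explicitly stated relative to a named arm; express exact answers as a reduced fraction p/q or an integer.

38/31

planetary set (14T centre, 24T on arm, 62T internal) — Willis relation
ring teeth: 14 + 2·24 = 62
14(ω_sun−ω_arm) = −62(ω_ring−ω_arm),  ω_sun = 0, ω_arm = 1
ω_ring = 1 − (14/62)(0−1) = 38/31
ω_out/ω_in = 38/31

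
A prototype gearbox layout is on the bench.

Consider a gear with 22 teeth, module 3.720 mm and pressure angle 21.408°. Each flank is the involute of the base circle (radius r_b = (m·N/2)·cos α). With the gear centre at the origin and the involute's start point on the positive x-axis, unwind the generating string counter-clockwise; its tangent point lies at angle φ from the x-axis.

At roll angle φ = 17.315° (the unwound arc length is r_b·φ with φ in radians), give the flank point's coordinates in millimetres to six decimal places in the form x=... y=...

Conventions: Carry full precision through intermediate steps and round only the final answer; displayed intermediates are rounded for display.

x=39.796833 y=0.347292

recognized (one wheel, involute flank): single-mesh tooth geometry, m = 3.720, N = 22
pitch radius r_p = m·N/2 = 3.720·22/2 = 40.920000
base radius r_b = r_p·cos α = 40.920000·cos 21.408° = 38.096719
roll angle φ = 17.315° = 0.30220376 rad
x = r_b·(cos φ + φ·sin φ) = 39.796833
y = r_b·(sin φ − φ·cos φ) = 0.347292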